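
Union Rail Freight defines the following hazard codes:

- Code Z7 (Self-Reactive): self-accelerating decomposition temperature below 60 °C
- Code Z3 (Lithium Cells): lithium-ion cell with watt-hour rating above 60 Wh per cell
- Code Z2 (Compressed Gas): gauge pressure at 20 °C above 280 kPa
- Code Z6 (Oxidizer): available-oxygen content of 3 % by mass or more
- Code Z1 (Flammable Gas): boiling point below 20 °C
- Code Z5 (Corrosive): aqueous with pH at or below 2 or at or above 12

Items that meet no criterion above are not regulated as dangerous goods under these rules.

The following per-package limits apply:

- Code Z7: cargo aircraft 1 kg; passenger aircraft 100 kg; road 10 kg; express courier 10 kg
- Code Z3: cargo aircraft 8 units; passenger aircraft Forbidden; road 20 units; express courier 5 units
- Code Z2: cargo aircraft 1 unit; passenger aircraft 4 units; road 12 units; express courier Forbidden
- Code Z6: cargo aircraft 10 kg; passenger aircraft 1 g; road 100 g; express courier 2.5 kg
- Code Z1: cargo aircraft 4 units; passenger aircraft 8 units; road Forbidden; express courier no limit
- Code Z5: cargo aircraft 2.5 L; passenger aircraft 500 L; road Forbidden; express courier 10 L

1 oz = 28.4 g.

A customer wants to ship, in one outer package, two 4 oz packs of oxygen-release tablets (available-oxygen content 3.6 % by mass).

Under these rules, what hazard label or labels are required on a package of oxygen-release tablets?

Code Z6

Oxygen-release tablets: available-oxygen content 3.6 % by mass ≥ 3 % by mass → Code Z6 (Oxidizer).
Only the Code Z6 label is required.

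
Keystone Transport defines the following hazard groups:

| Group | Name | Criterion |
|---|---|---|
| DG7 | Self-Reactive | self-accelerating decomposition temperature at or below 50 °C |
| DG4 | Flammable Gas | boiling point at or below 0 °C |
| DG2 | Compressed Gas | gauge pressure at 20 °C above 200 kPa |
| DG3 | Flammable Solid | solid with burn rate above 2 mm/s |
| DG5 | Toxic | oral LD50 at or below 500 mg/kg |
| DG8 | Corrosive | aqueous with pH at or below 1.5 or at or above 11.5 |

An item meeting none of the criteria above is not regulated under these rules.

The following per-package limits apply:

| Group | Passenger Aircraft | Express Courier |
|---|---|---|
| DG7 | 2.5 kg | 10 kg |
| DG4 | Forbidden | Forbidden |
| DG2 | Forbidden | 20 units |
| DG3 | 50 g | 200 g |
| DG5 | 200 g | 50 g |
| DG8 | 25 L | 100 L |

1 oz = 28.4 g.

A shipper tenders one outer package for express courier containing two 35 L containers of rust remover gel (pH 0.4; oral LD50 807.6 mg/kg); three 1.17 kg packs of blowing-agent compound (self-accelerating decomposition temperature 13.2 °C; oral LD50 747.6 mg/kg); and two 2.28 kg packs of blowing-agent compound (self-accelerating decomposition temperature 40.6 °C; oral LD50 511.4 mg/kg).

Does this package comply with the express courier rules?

The rust remover gel has pH 0.4, which is ≤ 1.5, so it is Group DG8 (Corrosive).
Self-accelerating decomposition temperature 13.2 °C meets the Group DG7 criterion (Self-Reactive), so the blowing-agent compound is Group DG7.
With self-accelerating decomposition temperature 40.6 °C (≤ 50 °C), the blowing-agent compound falls in Group DG7.
Total Group DG7: (three 1.17 kg packs = 3.51 kg) + (two 2.28 kg packs = 4.56 kg) = 8.07 kg.
That is within the Group DG7 express courier limit of 10 kg.
Group DG8 quantity: two 35 L containers = 70 L.
70 L ≤ 100 L (express courier limit, Group DG8) — within limit.
Every hazard group is within its express courier limit and no segregation rule is violated.

Yes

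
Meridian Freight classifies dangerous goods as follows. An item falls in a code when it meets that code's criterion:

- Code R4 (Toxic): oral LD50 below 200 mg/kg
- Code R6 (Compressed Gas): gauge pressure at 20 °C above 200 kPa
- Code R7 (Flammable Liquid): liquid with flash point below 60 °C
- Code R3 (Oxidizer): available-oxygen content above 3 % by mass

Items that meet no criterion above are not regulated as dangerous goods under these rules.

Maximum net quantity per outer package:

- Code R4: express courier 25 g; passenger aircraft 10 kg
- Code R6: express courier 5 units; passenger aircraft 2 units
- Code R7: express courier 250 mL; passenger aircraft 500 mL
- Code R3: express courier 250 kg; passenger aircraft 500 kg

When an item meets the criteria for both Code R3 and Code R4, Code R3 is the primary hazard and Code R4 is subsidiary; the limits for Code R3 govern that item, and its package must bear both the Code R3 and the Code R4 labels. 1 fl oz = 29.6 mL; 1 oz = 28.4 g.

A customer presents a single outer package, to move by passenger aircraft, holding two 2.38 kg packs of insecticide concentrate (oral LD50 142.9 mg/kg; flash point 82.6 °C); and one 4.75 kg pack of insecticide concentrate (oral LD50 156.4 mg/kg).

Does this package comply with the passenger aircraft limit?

Insecticide concentrate: oral LD50 142.9 mg/kg < 200 mg/kg → Code R4 (Toxic).
Insecticide concentrate: oral LD50 156.4 mg/kg < 200 mg/kg → Code R4 (Toxic).
Code R4 net quantity: (two 2.38 kg packs = 4.76 kg) + 4.75 kg = 9.51 kg.
9.51 kg ≤ 10 kg (passenger aircraft limit, Code R4) — within limit.

Yes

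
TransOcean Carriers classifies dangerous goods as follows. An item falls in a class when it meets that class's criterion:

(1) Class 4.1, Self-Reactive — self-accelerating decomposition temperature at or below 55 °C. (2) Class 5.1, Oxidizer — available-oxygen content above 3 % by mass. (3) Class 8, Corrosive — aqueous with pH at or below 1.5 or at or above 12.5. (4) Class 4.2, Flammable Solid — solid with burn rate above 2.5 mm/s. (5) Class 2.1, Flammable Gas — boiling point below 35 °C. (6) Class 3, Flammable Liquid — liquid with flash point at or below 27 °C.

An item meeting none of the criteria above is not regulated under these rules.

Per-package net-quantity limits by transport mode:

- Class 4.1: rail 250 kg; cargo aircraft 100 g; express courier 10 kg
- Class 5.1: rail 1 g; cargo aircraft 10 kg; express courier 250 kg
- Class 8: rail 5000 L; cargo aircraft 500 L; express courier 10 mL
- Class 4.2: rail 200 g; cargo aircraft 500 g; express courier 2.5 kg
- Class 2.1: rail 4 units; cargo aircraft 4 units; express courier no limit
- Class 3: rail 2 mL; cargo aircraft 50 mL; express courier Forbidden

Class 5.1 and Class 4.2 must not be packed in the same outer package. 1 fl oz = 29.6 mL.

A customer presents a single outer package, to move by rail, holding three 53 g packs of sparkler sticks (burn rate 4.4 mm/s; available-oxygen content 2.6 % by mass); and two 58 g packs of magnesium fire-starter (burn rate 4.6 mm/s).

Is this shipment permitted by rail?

No

Burn rate 4.4 mm/s meets the Class 4.2 criterion (Flammable Solid), so the sparkler sticks are Class 4.2.
Magnesium fire-starter: burn rate 4.6 mm/s > 2.5 mm/s → Class 4.2 (Flammable Solid).
Total Class 4.2: (three 53 g packs = 159 g) + (two 58 g packs = 116 g) = 275 g.
That exceeds the Class 4.2 rail limit of 200 g.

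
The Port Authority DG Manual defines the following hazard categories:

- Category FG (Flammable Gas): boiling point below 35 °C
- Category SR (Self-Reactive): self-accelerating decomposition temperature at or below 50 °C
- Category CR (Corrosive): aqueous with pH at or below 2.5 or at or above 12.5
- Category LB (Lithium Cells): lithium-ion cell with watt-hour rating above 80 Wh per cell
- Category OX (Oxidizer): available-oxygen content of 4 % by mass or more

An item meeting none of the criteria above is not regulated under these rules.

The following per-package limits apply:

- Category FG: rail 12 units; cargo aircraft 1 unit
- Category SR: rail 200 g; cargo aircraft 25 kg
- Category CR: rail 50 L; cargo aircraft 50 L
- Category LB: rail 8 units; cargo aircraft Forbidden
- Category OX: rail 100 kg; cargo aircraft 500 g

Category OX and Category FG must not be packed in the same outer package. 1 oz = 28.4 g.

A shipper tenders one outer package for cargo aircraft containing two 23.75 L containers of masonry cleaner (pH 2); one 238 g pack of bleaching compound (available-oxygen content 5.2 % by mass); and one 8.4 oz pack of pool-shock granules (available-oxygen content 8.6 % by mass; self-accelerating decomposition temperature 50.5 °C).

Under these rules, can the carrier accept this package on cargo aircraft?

Yes

The masonry cleaner has pH 2, which is ≤ 2.5, so it is Category CR (Corrosive).
The bleaching compound has available-oxygen content 5.2 % by mass, which is ≥ 4 % by mass, so it is Category OX (Oxidizer).
The pool-shock granules have available-oxygen content 8.6 % by mass, which is ≥ 4 % by mass, so they are Category OX (Oxidizer).
Total Category OX: 238 g + (one 8.4 oz pack = 238.56 g) = 476.56 g.
476.56 g ≤ 500 g (cargo aircraft limit, Category OX) — within limit.
Category CR quantity: two 23.75 L containers = 47.5 L.
47.5 L ≤ 50 L (cargo aircraft limit, Category CR) — within limit.
The segregation rule (Category OX with Category FG) does not apply to Category OX with Category CR.
Every hazard category is within its cargo aircraft limit and no segregation rule is violated.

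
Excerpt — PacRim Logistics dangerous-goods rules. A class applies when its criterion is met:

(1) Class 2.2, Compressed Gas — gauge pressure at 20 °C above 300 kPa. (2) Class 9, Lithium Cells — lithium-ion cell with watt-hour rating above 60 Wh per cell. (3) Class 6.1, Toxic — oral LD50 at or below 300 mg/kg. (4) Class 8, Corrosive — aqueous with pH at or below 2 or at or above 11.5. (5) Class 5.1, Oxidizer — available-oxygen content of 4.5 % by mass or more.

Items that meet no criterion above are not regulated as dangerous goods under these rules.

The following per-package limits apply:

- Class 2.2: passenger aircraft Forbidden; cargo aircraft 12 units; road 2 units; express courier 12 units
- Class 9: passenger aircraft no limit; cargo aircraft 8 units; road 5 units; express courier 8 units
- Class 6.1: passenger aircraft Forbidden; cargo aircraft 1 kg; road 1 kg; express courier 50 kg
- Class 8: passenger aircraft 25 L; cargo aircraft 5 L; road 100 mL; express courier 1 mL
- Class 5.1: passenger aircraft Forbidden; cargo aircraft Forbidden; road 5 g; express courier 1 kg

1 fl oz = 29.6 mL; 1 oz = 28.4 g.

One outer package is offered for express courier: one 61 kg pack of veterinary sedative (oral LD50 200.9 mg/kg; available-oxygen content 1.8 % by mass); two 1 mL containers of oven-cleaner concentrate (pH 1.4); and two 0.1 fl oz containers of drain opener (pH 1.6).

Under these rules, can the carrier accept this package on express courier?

Veterinary sedative: oral LD50 200.9 mg/kg ≤ 300 mg/kg → Class 6.1 (Toxic).
pH 1.4 meets the Class 8 criterion (Corrosive), so the oven-cleaner concentrate is Class 8.
With pH 1.6 (≤ 2), the drain opener falls in Class 8.
Class 6.1 quantity: 61 kg.
That exceeds the Class 6.1 express courier limit of 50 kg.
Class 8 net quantity: (two 1 mL containers = 2 mL) + (two 0.1 fl oz containers = 5.92 mL) = 7.92 mL.
That exceeds the Class 8 express courier limit of 1 mL.

No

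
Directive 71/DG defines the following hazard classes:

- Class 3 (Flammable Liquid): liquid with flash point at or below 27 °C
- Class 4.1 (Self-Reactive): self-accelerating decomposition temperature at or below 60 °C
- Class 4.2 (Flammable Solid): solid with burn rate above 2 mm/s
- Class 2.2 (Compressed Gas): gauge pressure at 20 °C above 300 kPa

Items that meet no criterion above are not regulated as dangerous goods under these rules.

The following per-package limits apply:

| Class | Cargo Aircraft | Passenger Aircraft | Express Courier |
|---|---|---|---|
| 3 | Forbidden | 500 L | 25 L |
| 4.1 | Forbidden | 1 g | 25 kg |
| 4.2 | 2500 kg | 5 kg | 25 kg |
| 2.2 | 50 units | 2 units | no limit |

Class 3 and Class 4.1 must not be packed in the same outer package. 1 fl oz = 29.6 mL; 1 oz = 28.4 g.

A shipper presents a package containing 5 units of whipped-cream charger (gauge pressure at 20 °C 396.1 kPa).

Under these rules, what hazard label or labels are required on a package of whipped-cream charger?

Gauge pressure at 20 °C 396.1 kPa meets the Class 2.2 criterion (Compressed Gas), so the whipped-cream charger is Class 2.2.
Only the Class 2.2 label is required.

Class 2.2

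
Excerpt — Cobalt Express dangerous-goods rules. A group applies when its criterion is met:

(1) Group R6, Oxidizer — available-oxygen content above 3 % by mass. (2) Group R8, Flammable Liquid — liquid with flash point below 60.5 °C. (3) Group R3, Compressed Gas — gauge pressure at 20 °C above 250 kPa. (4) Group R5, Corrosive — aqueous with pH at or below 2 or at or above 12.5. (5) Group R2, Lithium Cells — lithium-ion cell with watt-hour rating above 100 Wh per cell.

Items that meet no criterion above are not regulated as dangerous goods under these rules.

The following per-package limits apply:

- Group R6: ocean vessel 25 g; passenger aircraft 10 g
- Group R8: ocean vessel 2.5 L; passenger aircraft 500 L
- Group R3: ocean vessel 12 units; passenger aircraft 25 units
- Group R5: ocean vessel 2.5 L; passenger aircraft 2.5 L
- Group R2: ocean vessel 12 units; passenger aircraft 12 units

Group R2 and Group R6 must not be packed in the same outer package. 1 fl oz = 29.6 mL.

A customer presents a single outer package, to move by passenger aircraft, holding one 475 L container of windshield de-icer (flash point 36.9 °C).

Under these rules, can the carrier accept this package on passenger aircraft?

With flash point 36.9 °C (< 60.5 °C), the windshield de-icer falls in Group R8.
Group R8 quantity: 475 L.
475 L ≤ 500 L (passenger aircraft limit, Group R8) — within limit.

Yes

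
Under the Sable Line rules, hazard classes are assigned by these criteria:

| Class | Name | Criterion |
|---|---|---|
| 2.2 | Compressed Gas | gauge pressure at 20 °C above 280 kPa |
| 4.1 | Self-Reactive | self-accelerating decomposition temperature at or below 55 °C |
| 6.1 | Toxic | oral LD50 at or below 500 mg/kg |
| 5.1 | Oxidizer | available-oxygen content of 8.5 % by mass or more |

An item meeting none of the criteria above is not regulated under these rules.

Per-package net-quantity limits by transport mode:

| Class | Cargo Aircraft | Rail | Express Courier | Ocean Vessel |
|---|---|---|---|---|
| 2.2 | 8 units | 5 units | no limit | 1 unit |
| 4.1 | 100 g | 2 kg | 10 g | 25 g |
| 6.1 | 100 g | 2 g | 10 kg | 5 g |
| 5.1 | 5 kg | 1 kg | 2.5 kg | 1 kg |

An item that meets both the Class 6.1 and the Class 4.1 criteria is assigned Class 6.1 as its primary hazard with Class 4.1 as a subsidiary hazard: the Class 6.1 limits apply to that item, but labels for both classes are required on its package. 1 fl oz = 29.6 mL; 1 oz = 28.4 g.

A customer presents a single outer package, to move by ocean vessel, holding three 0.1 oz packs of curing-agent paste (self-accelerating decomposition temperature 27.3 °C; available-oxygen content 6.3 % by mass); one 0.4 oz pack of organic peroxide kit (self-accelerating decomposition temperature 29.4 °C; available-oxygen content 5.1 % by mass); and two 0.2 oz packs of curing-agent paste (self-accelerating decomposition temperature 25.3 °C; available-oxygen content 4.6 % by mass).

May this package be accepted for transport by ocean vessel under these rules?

Self-accelerating decomposition temperature 27.3 °C meets the Class 4.1 criterion (Self-Reactive), so the curing-agent paste is Class 4.1.
With self-accelerating decomposition temperature 29.4 °C (≤ 55 °C), the organic peroxide kit falls in Class 4.1.
The curing-agent paste has self-accelerating decomposition temperature 25.3 °C, which is ≤ 55 °C, so it is Class 4.1 (Self-Reactive).
Total Class 4.1: (three 0.1 oz packs = 8.52 g) + (one 0.4 oz pack = 11.36 g) + (two 0.2 oz packs = 11.36 g) = 31.24 g.
31.24 g > 25 g (ocean vessel limit, Class 4.1) — over the limit.

No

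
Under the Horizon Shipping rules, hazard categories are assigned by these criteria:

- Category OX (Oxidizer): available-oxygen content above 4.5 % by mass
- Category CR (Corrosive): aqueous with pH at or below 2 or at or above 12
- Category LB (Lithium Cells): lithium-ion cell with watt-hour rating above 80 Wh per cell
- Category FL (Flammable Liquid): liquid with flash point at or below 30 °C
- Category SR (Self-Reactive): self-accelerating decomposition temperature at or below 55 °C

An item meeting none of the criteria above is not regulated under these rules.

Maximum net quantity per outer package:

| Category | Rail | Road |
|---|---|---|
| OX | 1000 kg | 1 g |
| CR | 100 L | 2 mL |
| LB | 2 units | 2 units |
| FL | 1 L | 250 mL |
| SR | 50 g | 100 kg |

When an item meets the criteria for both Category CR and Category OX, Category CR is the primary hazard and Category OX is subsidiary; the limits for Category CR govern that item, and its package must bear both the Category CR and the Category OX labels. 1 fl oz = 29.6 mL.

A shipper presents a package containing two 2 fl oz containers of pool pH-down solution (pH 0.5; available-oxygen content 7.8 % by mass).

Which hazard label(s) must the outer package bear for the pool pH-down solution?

Pool pH-down solution: pH 0.5 ≤ 2 → Category CR (Corrosive).
Pool pH-down solution: available-oxygen content 7.8 % by mass > 4.5 % by mass → Category OX (Oxidizer).
By the precedence rule Category CR is primary and Category OX is subsidiary, and that rule requires both labels on the package.

Category CR and OX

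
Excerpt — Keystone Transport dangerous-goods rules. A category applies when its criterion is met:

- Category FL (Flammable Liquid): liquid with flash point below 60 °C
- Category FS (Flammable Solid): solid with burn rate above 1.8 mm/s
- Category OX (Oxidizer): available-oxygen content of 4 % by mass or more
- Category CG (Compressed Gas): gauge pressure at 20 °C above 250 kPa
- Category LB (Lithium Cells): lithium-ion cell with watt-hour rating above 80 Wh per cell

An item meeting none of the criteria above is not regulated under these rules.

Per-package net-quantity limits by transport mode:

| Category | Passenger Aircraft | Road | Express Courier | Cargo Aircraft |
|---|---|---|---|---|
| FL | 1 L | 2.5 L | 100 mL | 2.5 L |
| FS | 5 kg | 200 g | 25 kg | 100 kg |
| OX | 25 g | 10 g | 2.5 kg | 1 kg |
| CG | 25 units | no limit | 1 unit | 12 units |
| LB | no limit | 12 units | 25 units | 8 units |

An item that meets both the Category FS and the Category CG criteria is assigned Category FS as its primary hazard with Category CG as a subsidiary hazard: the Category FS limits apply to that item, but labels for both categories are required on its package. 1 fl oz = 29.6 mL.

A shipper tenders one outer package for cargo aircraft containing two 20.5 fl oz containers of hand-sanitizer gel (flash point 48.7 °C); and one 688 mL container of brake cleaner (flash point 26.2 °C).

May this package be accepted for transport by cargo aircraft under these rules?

The hand-sanitizer gel has flash point 48.7 °C, which is < 60 °C, so it is Category FL (Flammable Liquid).
With flash point 26.2 °C (< 60 °C), the brake cleaner falls in Category FL.
Total Category FL: (two 20.5 fl oz containers = 1213.6 mL) + 688 mL = 1901.6 mL.
1901.6 mL is within the cargo aircraft limit of 2.5 L for Category FL.

Yes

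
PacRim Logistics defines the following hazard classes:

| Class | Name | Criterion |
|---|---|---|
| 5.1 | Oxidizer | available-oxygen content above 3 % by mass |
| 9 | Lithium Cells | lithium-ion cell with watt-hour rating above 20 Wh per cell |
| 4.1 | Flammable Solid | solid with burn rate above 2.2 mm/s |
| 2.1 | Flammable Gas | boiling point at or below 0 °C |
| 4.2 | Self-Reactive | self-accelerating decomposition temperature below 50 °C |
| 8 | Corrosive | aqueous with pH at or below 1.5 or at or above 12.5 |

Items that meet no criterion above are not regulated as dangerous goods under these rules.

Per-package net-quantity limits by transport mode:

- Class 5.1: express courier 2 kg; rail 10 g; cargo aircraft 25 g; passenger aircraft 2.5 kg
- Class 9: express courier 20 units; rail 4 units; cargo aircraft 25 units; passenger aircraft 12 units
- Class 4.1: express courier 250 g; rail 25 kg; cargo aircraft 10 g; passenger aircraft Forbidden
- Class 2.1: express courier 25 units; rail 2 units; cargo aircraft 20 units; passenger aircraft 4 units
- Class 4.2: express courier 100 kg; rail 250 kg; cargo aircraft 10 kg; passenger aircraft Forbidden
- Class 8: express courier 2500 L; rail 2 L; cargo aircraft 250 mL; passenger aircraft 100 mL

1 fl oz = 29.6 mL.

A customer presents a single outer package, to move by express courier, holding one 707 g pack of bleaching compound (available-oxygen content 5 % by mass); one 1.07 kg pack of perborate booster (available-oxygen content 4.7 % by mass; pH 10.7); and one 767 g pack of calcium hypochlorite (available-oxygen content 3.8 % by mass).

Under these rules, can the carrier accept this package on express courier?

No

The bleaching compound has available-oxygen content 5 % by mass, which is > 3 % by mass, so it is Class 5.1 (Oxidizer).
With available-oxygen content 4.7 % by mass (> 3 % by mass), the perborate booster falls in Class 5.1.
The calcium hypochlorite has available-oxygen content 3.8 % by mass, which is > 3 % by mass, so it is Class 5.1 (Oxidizer).
Total Class 5.1: 707 g + 1.07 kg + 767 g = 2.544 kg.
That exceeds the Class 5.1 express courier limit of 2 kg.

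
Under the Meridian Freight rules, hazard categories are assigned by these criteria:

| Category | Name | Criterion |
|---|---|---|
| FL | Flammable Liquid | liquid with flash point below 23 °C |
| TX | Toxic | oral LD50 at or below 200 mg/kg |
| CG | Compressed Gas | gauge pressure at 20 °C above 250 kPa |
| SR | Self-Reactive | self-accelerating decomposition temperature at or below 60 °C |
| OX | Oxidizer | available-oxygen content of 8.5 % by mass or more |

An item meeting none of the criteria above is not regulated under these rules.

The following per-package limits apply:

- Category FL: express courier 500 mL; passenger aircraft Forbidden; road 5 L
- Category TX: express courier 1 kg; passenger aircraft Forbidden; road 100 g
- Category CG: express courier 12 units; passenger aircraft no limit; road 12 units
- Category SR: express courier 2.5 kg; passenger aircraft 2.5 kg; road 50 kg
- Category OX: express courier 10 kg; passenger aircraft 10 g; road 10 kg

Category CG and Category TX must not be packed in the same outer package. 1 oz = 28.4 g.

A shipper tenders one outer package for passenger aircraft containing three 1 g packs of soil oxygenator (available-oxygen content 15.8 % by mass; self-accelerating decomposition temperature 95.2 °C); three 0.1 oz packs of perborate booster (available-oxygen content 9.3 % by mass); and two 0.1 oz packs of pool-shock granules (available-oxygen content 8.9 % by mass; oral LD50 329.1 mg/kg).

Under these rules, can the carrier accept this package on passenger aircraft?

No

The soil oxygenator has available-oxygen content 15.8 % by mass, which is ≥ 8.5 % by mass, so it is Category OX (Oxidizer).
Available-oxygen content 9.3 % by mass meets the Category OX criterion (Oxidizer), so the perborate booster is Category OX.
Available-oxygen content 8.9 % by mass meets the Category OX criterion (Oxidizer), so the pool-shock granules are Category OX.
Total Category OX: (three 1 g packs = 3 g) + (three 0.1 oz packs = 8.52 g) + (two 0.1 oz packs = 5.68 g) = 17.2 g.
17.2 g exceeds the passenger aircraft limit of 10 g for Category OX.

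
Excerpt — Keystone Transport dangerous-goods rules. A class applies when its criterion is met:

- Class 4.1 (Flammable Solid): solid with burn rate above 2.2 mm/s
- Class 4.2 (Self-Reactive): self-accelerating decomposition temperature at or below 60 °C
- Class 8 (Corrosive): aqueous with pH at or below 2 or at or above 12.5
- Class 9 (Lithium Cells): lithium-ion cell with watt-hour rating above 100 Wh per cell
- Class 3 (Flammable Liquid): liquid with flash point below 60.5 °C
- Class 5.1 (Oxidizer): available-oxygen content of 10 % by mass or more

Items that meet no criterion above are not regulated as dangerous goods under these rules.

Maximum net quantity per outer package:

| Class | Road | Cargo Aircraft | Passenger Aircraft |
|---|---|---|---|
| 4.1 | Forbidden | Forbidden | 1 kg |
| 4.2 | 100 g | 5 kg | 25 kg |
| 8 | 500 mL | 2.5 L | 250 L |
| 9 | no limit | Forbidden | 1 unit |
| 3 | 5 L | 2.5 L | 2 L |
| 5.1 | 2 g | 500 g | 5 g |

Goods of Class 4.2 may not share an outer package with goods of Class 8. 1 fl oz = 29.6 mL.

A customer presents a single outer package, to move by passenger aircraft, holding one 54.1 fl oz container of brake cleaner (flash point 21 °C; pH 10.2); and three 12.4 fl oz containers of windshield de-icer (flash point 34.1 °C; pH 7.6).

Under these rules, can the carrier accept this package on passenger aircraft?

Brake cleaner: flash point 21 °C < 60.5 °C → Class 3 (Flammable Liquid).
Flash point 34.1 °C meets the Class 3 criterion (Flammable Liquid), so the windshield de-icer is Class 3.
Total Class 3: (one 54.1 fl oz container = 1601.36 mL) + (three 12.4 fl oz containers = 1101.12 mL) = 2702.48 mL.
That exceeds the Class 3 passenger aircraft limit of 2 L.

No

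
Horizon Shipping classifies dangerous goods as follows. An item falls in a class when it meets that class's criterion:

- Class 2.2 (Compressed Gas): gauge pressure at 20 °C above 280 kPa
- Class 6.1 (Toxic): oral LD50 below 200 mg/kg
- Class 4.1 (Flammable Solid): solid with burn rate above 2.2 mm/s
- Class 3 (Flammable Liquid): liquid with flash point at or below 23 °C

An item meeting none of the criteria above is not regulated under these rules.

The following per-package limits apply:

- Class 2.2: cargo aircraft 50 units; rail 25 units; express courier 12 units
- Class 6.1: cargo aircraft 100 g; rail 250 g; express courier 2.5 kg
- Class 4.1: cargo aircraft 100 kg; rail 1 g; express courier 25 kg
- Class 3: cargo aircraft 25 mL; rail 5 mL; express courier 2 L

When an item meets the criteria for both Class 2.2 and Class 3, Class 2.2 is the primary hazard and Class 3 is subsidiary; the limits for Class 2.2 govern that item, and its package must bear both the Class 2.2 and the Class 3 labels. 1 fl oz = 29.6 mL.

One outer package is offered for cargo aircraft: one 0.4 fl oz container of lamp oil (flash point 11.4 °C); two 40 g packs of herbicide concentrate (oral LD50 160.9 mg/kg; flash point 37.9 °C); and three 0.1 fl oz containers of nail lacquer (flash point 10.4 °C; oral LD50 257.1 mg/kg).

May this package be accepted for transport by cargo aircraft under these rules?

Flash point 11.4 °C meets the Class 3 criterion (Flammable Liquid), so the lamp oil is Class 3.
The herbicide concentrate has oral LD50 160.9 mg/kg, which is < 200 mg/kg, so it is Class 6.1 (Toxic).
Flash point 10.4 °C meets the Class 3 criterion (Flammable Liquid), so the nail lacquer is Class 3.
Total Class 3: (one 0.4 fl oz container = 11.84 mL) + (three 0.1 fl oz containers = 8.88 mL) = 20.72 mL.
That is within the Class 3 cargo aircraft limit of 25 mL.
Class 6.1 quantity: two 40 g packs = 80 g.
80 g is within the cargo aircraft limit of 100 g for Class 6.1.
Every hazard class is within its cargo aircraft limit and no segregation rule is violated.

Yes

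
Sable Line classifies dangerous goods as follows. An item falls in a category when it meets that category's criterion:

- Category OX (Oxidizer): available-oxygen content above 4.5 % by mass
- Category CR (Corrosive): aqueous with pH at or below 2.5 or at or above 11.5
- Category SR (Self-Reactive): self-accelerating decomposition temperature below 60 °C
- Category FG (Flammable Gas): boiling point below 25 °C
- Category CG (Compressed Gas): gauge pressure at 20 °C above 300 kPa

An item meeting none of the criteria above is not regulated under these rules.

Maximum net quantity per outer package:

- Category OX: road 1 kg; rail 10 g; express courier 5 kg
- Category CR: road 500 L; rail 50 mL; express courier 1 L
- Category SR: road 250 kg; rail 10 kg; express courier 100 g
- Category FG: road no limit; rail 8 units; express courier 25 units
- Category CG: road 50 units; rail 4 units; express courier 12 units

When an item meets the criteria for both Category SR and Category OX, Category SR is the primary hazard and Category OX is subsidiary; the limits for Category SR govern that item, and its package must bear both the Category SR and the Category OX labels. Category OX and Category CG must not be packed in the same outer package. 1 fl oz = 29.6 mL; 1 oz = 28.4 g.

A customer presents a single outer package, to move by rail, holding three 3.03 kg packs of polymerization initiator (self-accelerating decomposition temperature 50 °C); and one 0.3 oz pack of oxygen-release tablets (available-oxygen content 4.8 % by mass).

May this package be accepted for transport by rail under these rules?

Yes

Polymerization initiator: self-accelerating decomposition temperature 50 °C < 60 °C → Category SR (Self-Reactive).
The oxygen-release tablets have available-oxygen content 4.8 % by mass, which is > 4.5 % by mass, so they are Category OX (Oxidizer).
Category OX quantity: one 0.3 oz pack = 8.52 g.
8.52 g is within the rail limit of 10 g for Category OX.
Category SR quantity: three 3.03 kg packs = 9.09 kg.
That is within the Category SR rail limit of 10 kg.
The segregation rule (Category OX with Category CG) does not apply to Category OX with Category SR.
Every hazard category is within its rail limit and no segregation rule is violated.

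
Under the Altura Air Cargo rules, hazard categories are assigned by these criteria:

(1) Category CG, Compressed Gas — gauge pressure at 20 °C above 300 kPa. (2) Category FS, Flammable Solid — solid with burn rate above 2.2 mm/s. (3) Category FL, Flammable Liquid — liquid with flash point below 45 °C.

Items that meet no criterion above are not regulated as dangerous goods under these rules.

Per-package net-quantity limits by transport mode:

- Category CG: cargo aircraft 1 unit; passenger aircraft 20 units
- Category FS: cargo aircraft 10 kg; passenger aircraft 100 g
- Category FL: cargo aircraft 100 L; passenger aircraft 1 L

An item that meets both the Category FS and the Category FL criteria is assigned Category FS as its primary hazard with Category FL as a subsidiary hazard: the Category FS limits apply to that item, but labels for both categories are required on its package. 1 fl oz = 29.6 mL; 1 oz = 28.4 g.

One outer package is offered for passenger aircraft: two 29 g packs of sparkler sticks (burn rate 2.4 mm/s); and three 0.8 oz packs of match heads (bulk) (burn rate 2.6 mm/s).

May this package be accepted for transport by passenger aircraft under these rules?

With burn rate 2.4 mm/s (> 2.2 mm/s), the sparkler sticks fall in Category FS.
With burn rate 2.6 mm/s (> 2.2 mm/s), the match heads (bulk) fall in Category FS.
Category FS net quantity: (two 29 g packs = 58 g) + (three 0.8 oz packs = 68.16 g) = 126.16 g.
126.16 g > 100 g (passenger aircraft limit, Category FS) — over the limit.

No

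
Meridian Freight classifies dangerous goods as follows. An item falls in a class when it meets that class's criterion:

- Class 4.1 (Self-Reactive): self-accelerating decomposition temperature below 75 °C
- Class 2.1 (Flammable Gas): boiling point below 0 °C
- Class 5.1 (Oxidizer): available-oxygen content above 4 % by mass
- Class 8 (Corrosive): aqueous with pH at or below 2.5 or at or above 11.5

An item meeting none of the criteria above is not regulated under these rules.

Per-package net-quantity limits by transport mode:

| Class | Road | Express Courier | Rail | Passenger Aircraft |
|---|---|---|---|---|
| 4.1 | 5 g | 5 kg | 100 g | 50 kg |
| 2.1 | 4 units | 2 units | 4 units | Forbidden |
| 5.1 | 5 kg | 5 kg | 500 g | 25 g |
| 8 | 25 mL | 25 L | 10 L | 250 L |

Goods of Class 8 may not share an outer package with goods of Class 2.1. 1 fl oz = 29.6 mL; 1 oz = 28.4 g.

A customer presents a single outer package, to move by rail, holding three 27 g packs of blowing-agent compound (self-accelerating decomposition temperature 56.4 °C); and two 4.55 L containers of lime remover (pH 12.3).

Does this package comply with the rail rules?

The blowing-agent compound has self-accelerating decomposition temperature 56.4 °C, which is < 75 °C, so it is Class 4.1 (Self-Reactive).
The lime remover has pH 12.3, which is ≥ 11.5, so it is Class 8 (Corrosive).
Class 8 quantity: two 4.55 L containers = 9.1 L.
9.1 L is within the rail limit of 10 L for Class 8.
Class 4.1 quantity: three 27 g packs = 81 g.
That is within the Class 4.1 rail limit of 100 g.
The segregation rule (Class 8 with Class 2.1) does not apply to Class 8 with Class 4.1.
Every hazard class is within its rail limit and no segregation rule is violated.

Yes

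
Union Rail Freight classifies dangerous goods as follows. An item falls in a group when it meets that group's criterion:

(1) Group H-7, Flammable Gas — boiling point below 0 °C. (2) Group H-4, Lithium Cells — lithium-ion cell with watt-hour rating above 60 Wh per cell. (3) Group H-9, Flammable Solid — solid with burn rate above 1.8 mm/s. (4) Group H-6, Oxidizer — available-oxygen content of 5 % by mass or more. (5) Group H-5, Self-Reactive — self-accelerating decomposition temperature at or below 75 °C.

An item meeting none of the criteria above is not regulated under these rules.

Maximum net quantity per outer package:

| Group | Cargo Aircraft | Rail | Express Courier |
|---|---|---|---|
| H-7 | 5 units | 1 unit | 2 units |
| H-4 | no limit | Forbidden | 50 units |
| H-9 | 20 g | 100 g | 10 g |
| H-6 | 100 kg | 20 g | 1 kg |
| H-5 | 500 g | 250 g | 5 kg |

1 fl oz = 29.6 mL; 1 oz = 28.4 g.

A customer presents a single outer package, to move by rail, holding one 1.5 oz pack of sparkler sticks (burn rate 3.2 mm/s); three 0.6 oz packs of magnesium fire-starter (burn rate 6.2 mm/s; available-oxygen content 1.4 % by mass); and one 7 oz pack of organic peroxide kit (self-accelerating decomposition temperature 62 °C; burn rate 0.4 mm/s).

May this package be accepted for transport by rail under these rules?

With burn rate 3.2 mm/s (> 1.8 mm/s), the sparkler sticks fall in Group H-9.
Magnesium fire-starter: burn rate 6.2 mm/s > 1.8 mm/s → Group H-9 (Flammable Solid).
With self-accelerating decomposition temperature 62 °C (≤ 75 °C), the organic peroxide kit falls in Group H-5.
Total Group H-9: (one 1.5 oz pack = 42.6 g) + (three 0.6 oz packs = 51.12 g) = 93.72 g.
That is within the Group H-9 rail limit of 100 g.
Group H-5 quantity: one 7 oz pack = 198.8 g.
That is within the Group H-5 rail limit of 250 g.
Every hazard group is within its rail limit and no segregation rule is violated.

Yes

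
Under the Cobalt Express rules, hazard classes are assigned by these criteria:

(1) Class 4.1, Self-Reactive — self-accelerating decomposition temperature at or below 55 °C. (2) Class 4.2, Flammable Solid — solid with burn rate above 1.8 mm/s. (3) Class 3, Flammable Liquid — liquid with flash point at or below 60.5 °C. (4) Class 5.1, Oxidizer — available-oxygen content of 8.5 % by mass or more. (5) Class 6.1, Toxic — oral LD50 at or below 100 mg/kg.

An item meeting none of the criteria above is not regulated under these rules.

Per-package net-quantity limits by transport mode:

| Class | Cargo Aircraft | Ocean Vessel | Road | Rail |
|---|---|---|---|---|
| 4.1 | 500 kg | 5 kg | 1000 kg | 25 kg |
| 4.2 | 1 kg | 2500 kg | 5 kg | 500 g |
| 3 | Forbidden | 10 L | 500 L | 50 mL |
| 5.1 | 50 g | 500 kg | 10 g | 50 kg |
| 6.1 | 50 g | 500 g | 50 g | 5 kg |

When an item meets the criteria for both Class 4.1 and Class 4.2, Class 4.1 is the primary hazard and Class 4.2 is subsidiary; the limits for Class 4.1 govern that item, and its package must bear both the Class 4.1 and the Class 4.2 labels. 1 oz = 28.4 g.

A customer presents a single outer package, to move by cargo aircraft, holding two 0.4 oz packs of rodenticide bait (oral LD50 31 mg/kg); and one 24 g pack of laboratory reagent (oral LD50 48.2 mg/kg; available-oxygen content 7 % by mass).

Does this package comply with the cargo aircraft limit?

Yes

Oral LD50 31 mg/kg meets the Class 6.1 criterion (Toxic), so the rodenticide bait is Class 6.1.
The laboratory reagent has oral LD50 48.2 mg/kg, which is ≤ 100 mg/kg, so it is Class 6.1 (Toxic).
Class 6.1 net quantity: (two 0.4 oz packs = 22.72 g) + 24 g = 46.72 g.
46.72 g is within the cargo aircraft limit of 50 g for Class 6.1.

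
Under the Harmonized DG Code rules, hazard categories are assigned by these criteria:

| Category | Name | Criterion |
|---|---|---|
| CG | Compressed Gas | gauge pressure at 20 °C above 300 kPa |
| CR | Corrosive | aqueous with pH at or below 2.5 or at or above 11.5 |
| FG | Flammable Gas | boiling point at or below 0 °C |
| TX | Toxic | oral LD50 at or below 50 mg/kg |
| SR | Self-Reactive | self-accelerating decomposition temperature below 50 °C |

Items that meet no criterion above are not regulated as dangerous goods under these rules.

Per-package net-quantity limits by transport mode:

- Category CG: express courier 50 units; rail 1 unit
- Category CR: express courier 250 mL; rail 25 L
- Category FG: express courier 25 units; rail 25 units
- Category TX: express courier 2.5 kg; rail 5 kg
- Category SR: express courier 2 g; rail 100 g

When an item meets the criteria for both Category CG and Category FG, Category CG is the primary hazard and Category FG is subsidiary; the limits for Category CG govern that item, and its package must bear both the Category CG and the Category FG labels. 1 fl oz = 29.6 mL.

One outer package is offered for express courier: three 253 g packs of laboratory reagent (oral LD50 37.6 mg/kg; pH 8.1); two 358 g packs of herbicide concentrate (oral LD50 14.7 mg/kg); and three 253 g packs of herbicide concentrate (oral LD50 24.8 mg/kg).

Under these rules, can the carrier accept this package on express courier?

Yes

Laboratory reagent: oral LD50 37.6 mg/kg ≤ 50 mg/kg → Category TX (Toxic).
Oral LD50 14.7 mg/kg meets the Category TX criterion (Toxic), so the herbicide concentrate is Category TX.
The herbicide concentrate has oral LD50 24.8 mg/kg, which is ≤ 50 mg/kg, so it is Category TX (Toxic).
Total Category TX: (three 253 g packs = 759 g) + (two 358 g packs = 716 g) + (three 253 g packs = 759 g) = 2.234 kg.
That is within the Category TX express courier limit of 2.5 kg.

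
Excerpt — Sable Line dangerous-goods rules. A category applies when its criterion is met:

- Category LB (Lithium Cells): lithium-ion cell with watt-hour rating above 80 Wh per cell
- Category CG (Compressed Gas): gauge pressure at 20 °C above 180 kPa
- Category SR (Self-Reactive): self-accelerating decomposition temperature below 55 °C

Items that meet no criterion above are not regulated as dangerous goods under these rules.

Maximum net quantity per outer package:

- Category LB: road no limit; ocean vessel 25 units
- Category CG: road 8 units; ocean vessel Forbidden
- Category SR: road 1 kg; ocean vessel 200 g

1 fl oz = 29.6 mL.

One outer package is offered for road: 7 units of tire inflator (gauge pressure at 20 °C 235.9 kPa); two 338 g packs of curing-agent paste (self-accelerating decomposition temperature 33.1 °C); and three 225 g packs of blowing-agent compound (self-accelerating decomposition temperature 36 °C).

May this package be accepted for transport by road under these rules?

Tire inflator: gauge pressure at 20 °C 235.9 kPa > 180 kPa → Category CG (Compressed Gas).
Self-accelerating decomposition temperature 33.1 °C meets the Category SR criterion (Self-Reactive), so the curing-agent paste is Category SR.
The blowing-agent compound has self-accelerating decomposition temperature 36 °C, which is < 55 °C, so it is Category SR (Self-Reactive).
Category SR net quantity: (two 338 g packs = 676 g) + (three 225 g packs = 675 g) = 1.351 kg.
That exceeds the Category SR road limit of 1 kg.
Category CG quantity: 7 units.
7 units is within the road limit of 8 units for Category CG.

No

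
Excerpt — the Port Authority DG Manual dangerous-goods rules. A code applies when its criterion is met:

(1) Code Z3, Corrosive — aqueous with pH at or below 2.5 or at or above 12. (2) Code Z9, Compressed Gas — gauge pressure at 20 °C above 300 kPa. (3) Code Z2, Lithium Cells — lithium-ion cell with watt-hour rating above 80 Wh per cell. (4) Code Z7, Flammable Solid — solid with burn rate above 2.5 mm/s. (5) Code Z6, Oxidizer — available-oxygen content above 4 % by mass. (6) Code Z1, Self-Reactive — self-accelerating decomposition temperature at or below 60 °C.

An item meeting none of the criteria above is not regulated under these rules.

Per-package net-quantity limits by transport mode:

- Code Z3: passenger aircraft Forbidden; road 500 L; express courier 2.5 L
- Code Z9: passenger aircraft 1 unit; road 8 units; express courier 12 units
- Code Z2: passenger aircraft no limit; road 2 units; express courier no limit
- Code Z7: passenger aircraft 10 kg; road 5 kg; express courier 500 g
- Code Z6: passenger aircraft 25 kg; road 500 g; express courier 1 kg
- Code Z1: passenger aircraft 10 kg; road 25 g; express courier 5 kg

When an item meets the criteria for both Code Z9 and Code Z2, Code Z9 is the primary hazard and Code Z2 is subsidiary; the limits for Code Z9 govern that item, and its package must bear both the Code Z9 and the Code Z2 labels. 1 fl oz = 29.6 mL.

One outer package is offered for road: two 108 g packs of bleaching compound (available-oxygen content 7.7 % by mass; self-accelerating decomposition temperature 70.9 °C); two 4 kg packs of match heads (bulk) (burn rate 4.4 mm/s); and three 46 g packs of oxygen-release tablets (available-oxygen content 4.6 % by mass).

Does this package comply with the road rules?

No

Available-oxygen content 7.7 % by mass meets the Code Z6 criterion (Oxidizer), so the bleaching compound is Code Z6.
Burn rate 4.4 mm/s meets the Code Z7 criterion (Flammable Solid), so the match heads (bulk) are Code Z7.
Available-oxygen content 4.6 % by mass meets the Code Z6 criterion (Oxidizer), so the oxygen-release tablets are Code Z6.
Total Code Z6: (two 108 g packs = 216 g) + (three 46 g packs = 138 g) = 354 g.
354 g ≤ 500 g (road limit, Code Z6) — within limit.
Code Z7 quantity: two 4 kg packs = 8 kg.
8 kg exceeds the road limit of 5 kg for Code Z7.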